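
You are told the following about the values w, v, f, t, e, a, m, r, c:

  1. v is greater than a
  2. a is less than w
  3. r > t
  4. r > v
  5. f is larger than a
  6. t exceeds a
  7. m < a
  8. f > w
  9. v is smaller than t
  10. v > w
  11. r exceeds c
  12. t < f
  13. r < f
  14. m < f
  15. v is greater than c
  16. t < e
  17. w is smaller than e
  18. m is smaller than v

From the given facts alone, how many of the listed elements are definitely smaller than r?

Directly below r: c, v, t.
One step further: m, a, w (6 so far).
No other element is forced below r by the given relations, so the count is 6.

6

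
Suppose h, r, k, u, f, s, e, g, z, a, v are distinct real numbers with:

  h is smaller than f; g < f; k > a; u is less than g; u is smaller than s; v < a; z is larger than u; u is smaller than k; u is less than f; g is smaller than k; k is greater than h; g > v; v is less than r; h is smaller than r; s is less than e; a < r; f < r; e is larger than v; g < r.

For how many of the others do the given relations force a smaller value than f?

The elements the relations force below f are v, u, h, g — no chain reaches any other.
That is 4.

4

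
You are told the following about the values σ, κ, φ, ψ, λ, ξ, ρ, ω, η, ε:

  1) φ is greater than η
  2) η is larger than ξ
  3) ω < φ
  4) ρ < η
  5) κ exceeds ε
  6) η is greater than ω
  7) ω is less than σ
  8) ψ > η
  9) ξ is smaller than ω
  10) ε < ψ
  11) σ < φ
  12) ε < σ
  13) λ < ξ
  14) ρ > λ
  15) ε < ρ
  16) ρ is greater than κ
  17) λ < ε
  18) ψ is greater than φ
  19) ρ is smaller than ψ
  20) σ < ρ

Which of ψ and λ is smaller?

The relevant relations are λ < ξ; ξ < ω; ω < σ; σ < ρ; ρ < η; η < φ; φ < ψ.
Chaining these gives λ < ξ < ω < σ < ρ < η < φ < ψ.
So λ < ψ; λ is the smaller of the two.

λ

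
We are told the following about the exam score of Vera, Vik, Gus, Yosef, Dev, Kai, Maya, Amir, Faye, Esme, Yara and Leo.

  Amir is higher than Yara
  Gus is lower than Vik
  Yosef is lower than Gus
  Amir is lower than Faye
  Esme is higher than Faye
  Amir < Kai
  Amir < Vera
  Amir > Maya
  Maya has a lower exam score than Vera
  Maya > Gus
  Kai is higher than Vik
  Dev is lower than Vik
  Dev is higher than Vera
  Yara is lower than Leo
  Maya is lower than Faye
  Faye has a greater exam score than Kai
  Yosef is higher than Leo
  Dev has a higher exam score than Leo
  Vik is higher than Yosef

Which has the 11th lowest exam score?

Chaining the given pairs: Yara < Leo < Yosef < Gus < Maya < Amir < Vera < Dev < Vik < Kai < Faye < Esme.
Counting 11 from the smallest end gives Faye.

Faye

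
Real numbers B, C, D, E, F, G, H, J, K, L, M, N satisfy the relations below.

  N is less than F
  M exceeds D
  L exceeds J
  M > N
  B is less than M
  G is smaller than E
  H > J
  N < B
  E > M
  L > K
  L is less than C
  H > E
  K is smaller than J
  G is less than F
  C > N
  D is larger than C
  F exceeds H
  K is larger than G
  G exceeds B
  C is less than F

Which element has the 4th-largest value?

The consecutive relations fix a unique order: N < B < G < K < J < L < C < D < M < E < H < F.
The 4th largest is M.

M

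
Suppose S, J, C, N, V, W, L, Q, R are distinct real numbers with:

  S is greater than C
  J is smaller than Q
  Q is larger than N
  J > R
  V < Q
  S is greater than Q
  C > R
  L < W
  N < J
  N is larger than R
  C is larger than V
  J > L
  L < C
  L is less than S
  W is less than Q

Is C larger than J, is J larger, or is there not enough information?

undetermined

Following every chain through C: above C we get S; below C we get L, V, R.
J is not reached, and no chain runs the other way from J to C.
So the given relations leave the order of C and J undetermined.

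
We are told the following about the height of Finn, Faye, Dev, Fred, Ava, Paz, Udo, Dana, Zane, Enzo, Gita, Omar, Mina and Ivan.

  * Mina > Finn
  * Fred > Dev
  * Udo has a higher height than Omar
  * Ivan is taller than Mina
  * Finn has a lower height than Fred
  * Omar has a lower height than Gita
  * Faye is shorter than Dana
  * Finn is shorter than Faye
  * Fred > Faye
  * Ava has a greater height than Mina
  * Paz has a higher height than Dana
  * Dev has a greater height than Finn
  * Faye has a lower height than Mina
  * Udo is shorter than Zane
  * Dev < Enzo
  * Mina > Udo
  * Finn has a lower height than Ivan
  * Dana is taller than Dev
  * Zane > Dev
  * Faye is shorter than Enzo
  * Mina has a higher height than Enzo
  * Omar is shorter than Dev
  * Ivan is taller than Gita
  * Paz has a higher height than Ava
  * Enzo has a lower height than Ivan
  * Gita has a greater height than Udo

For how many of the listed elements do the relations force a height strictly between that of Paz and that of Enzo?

2

Chaining upward from Enzo reaches: Mina, Ivan, Ava.
Chaining downward from Paz reaches: Finn, Omar, Udo, Faye, Dev, Mina, Dana, Ava.
Strictly between Enzo and Paz are those in both lists: Mina, Ava — 2 elements.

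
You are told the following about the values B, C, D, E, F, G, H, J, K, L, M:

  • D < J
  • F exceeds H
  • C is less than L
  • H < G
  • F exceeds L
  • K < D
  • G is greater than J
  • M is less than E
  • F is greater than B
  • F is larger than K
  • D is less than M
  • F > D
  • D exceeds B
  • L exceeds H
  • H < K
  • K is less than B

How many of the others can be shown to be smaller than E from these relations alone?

Directly below E: M.
One step further: D (2 so far).
One step further: K, B (4 so far).
One step further: H (5 so far).
No other element is forced below E by the given relations, so the count is 5.

5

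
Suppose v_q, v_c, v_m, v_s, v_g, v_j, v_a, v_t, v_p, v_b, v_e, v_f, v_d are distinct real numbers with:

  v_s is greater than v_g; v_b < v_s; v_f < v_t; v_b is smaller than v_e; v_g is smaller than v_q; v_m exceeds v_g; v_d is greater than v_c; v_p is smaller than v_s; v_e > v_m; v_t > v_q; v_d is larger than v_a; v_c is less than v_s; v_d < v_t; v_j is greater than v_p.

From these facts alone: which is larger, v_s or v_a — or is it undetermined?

undetermined

Following every chain through v_a: above v_a we get v_d, v_t.
v_s is not reached, and no chain runs the other way from v_s to v_a.
So the given relations leave the order of v_a and v_s undetermined.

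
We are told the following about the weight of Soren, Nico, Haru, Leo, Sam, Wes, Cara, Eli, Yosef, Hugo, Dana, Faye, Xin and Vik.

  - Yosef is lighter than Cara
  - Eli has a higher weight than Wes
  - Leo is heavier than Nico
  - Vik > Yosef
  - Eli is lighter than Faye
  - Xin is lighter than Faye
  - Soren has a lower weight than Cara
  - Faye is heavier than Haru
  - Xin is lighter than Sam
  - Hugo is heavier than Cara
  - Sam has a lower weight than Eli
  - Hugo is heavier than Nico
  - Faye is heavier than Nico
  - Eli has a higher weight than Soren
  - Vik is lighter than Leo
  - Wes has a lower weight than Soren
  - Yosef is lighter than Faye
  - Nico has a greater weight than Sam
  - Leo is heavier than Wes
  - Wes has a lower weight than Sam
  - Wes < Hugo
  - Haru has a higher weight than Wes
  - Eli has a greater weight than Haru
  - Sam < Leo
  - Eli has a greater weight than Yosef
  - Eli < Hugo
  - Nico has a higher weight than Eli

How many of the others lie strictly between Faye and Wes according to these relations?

5

Chaining upward from Wes reaches: Soren, Haru, Cara, Sam, Eli, Nico, Hugo, Leo.
Chaining downward from Faye reaches: Soren, Yosef, Haru, Xin, Sam, Eli, Nico.
Strictly between Wes and Faye are those in both lists: Soren, Haru, Sam, Eli, Nico — 5 elements.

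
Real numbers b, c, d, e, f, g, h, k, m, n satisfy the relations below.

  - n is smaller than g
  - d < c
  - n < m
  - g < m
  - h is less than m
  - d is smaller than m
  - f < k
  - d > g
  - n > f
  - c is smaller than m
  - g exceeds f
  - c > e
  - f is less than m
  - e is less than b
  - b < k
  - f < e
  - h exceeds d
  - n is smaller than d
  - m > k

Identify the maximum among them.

f is not greatest since f < g; n is not greatest since n < m; g is not greatest since g < d; e is not greatest since e < b; d is not greatest since d < m; c is not greatest since c < m; b is not greatest since b < k; h is not greatest since h < m; k is not greatest since k < m.
Only m has nothing above it, so m is the maximum.

m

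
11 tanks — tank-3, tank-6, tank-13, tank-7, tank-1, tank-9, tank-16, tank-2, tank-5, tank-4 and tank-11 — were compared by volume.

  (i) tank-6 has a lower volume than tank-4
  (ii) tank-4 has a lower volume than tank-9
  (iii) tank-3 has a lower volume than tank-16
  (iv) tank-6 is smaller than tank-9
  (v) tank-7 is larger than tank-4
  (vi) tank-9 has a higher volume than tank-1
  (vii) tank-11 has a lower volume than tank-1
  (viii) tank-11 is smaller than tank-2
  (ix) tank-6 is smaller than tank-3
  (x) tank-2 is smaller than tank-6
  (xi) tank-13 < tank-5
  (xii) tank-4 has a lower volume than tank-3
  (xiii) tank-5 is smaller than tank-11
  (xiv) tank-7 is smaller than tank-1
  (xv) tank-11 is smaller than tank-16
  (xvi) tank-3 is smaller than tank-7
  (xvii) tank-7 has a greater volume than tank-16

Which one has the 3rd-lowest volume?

Piecing the relations together gives one ordering: tank-13 < tank-5 < tank-11 < tank-2 < tank-6 < tank-4 < tank-3 < tank-16 < tank-7 < tank-1 < tank-9.
The 3rd smallest is tank-11.

tank-11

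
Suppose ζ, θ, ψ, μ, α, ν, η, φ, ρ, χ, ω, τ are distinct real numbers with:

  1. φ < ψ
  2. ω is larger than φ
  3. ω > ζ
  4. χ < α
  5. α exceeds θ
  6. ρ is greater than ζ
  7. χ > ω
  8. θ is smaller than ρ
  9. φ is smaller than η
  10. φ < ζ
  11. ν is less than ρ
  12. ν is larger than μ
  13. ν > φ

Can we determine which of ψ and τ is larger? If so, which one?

Following every chain through τ: nothing is chained to τ.
ψ is not reached, and no chain runs the other way from ψ to τ.
So the given relations leave the order of τ and ψ undetermined.

undetermined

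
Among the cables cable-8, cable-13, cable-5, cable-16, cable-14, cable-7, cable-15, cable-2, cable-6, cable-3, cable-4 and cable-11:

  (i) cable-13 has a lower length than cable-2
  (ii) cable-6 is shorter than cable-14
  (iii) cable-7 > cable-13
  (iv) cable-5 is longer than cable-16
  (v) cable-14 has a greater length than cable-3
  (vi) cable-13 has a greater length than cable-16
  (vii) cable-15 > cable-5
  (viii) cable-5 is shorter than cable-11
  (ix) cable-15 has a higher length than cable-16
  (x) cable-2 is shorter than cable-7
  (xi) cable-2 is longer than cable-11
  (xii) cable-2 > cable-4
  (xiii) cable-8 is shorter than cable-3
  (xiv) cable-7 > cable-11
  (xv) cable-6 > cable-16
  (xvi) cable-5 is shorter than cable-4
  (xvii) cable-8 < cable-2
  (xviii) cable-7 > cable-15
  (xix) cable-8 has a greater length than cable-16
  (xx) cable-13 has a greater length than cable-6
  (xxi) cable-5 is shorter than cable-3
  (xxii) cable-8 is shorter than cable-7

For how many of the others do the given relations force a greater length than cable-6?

4

From cable-6 the given relations immediately reach cable-14, cable-13.
From those, cable-2, cable-7 — 4 in total.
Nothing else is reachable above cable-6; 4 in all.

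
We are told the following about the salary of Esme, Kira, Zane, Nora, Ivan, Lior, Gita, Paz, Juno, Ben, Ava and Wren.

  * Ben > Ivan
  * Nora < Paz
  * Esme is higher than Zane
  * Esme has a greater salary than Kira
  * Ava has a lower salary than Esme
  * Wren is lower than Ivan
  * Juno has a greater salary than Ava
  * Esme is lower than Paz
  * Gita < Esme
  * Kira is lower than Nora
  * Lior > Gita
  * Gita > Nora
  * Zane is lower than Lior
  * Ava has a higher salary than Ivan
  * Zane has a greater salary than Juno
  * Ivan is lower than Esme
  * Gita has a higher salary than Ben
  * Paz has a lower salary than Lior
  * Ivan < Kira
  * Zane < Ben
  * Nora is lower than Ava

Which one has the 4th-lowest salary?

Chaining the given pairs: Wren < Ivan < Kira < Nora < Ava < Juno < Zane < Ben < Gita < Esme < Paz < Lior.
The 4th smallest is Nora.

Nora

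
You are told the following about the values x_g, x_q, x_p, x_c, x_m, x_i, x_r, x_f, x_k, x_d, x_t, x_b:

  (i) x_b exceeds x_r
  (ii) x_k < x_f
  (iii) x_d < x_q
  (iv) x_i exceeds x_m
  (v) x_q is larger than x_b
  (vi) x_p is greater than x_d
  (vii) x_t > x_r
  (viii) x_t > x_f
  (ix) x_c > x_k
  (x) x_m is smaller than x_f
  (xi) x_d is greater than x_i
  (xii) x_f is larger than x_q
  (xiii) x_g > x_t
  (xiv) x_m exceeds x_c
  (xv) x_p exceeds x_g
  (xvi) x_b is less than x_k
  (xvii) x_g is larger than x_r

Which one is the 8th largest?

Chaining the given pairs: x_r < x_b < x_k < x_c < x_m < x_i < x_d < x_q < x_f < x_t < x_g < x_p.
The 8th largest is x_m.

x_m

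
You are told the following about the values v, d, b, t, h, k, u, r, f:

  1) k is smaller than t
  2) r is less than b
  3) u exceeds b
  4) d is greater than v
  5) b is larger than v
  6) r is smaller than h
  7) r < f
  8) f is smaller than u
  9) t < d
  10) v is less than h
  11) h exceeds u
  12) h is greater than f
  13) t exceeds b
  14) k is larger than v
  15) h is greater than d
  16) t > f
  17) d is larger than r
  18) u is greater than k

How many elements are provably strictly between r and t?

2

The relations place r below t. An element lies strictly between them when it is forced above r and also forced below t.
Above r: {b, f, u, d, h}. Below t: {v, b, f, k}.
Intersection: {b, f} — 2.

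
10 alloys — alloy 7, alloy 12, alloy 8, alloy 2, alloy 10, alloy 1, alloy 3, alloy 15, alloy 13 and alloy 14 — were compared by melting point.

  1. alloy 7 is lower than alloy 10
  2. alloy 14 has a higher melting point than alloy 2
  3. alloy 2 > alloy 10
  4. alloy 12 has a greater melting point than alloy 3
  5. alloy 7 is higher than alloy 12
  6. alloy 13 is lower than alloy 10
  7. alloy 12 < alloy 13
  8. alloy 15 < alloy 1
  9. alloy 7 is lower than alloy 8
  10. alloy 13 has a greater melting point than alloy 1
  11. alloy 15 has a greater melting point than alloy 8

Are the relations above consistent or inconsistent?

The single ordering alloy 3 < alloy 12 < alloy 7 < alloy 8 < alloy 15 < alloy 1 < alloy 13 < alloy 10 < alloy 2 < alloy 14 satisfies every listed relation, so no contradiction arises.

consistent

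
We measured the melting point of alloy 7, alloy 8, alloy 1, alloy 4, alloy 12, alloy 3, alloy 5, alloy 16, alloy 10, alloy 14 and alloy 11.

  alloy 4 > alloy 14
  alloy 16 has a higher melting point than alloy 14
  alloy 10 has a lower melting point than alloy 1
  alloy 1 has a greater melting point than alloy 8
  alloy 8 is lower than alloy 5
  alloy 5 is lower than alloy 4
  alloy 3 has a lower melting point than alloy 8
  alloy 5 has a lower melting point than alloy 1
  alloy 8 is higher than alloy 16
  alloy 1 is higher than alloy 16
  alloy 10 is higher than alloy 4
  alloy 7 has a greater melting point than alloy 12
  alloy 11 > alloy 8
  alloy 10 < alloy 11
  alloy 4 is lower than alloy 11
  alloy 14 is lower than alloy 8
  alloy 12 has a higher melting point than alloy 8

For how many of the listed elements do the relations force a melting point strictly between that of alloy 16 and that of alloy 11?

Chaining upward from alloy 16 reaches: alloy 8, alloy 5, alloy 4, alloy 10, alloy 1, alloy 12, alloy 7.
Chaining downward from alloy 11 reaches: alloy 3, alloy 14, alloy 8, alloy 5, alloy 4, alloy 10.
Strictly between alloy 16 and alloy 11 are those in both lists: alloy 8, alloy 5, alloy 4, alloy 10 — 4 elements.

4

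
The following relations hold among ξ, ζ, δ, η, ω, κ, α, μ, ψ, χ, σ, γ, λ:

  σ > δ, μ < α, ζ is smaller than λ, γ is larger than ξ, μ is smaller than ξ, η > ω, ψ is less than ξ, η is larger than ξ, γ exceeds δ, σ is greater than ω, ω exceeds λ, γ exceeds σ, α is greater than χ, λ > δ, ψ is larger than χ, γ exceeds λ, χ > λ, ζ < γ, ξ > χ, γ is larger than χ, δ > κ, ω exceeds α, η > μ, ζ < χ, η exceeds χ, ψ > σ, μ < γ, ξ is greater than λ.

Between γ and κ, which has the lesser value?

κ

κ < δ < λ < χ < α < ω < σ < ψ < ξ < γ, by transitivity through δ, λ, χ, α, ω, σ, ψ, ξ.
So κ < γ; κ is the smaller of the two.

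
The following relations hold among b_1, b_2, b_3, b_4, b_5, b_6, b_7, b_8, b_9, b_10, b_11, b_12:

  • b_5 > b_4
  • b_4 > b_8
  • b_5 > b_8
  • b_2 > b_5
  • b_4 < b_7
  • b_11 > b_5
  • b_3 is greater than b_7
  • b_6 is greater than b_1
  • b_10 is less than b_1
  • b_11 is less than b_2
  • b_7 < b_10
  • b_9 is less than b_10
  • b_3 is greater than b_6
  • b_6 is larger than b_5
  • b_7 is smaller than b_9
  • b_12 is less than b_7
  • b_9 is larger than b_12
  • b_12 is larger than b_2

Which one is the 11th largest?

Chaining the given pairs: b_8 < b_4 < b_5 < b_11 < b_2 < b_12 < b_7 < b_9 < b_10 < b_1 < b_6 < b_3.
The 11th largest is b_4.

b_4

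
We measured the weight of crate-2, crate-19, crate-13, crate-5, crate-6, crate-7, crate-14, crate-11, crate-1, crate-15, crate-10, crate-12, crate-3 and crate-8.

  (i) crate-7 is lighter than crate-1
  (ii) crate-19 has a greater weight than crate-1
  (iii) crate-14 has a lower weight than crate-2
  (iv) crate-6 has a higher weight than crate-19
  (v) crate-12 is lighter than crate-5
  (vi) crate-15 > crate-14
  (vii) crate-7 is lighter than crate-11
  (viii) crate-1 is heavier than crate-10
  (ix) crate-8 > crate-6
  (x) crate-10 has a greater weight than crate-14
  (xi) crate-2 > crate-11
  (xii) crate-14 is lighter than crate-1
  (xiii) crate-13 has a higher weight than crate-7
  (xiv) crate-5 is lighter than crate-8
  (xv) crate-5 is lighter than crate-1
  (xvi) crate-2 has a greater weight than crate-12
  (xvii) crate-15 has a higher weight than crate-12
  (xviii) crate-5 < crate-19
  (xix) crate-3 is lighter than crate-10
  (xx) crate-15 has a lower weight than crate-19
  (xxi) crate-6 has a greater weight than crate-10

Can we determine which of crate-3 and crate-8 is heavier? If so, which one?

crate-3 < crate-10 < crate-1 < crate-19 < crate-6 < crate-8, by transitivity through crate-10, crate-1, crate-19, crate-6.
So crate-8 is heavier.

crate-8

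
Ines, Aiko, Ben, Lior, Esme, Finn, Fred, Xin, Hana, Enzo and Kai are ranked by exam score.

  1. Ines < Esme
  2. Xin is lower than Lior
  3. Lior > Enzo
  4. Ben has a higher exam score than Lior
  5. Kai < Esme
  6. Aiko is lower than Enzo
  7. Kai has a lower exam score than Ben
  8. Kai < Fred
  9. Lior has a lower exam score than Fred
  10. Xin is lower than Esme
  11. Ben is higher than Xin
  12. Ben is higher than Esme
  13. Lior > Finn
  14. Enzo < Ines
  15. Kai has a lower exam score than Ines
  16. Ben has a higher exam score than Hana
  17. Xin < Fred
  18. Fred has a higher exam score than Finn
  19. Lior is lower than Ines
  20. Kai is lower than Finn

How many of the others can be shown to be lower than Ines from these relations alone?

From Ines the given relations immediately reach Kai, Enzo, Lior.
From those, Aiko, Xin, Finn — 6 in total.
No other element is forced below Ines by the given relations, so the count is 6.

6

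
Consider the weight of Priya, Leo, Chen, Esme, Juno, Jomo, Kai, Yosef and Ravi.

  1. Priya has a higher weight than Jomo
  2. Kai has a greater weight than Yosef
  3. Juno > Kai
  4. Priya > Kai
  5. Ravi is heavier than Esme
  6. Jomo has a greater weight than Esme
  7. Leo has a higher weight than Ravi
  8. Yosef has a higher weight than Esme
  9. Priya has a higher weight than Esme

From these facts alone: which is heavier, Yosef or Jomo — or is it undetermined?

undetermined

Following every chain through Yosef: above Yosef we get Kai, Juno, Priya; below Yosef we get Esme.
Jomo is not reached, and no chain runs the other way from Jomo to Yosef.
So the given relations leave the order of Yosef and Jomo undetermined.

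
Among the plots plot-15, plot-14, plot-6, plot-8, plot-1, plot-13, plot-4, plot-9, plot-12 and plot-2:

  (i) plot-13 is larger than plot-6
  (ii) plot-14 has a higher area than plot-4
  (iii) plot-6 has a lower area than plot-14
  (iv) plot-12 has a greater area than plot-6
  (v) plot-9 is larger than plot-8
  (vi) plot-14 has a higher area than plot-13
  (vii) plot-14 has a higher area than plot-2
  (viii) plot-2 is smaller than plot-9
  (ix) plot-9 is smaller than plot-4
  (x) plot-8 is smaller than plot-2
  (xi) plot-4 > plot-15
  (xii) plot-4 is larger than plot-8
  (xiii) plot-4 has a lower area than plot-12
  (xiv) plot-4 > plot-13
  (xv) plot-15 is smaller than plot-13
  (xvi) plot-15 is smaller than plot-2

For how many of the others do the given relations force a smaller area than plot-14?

7

The elements the relations force below plot-14 are plot-15, plot-8, plot-6, plot-2, plot-13, plot-9, plot-4 — no chain reaches any other.
That is 7.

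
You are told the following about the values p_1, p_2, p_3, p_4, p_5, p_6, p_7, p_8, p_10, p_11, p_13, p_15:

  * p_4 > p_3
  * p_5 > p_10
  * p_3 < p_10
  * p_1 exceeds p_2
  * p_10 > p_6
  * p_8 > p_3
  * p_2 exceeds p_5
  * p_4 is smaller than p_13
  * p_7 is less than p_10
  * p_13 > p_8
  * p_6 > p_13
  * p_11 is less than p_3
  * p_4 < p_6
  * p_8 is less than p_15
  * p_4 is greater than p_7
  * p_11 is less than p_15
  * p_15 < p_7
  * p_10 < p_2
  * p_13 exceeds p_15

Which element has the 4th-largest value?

Piecing the relations together gives one ordering: p_11 < p_3 < p_8 < p_15 < p_7 < p_4 < p_13 < p_6 < p_10 < p_5 < p_2 < p_1.
The 4th largest is p_10.

p_10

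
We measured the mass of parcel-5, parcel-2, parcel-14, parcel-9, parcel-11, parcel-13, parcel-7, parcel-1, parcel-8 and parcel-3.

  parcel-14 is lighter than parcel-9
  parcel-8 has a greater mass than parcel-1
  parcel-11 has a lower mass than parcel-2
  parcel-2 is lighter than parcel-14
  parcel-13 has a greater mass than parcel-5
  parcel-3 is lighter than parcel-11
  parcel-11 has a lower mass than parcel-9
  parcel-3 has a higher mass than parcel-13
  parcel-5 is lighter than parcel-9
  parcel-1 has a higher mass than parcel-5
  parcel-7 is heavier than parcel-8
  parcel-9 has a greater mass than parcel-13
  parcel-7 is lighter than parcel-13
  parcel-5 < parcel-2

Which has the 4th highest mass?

parcel-11

The consecutive relations fix a unique order: parcel-5 < parcel-1 < parcel-8 < parcel-7 < parcel-13 < parcel-3 < parcel-11 < parcel-2 < parcel-14 < parcel-9.
Counting 4 from the largest end gives parcel-11.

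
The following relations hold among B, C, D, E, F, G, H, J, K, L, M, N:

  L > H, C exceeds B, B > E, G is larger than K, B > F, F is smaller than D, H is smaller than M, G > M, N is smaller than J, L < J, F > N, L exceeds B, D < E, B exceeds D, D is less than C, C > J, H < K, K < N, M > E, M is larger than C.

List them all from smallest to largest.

H < K < N < F < D < E < B < L < J < C < M < G

Each adjacent pair is fixed by a given relation: H < K; K < N; N < F; F < D; D < E; E < B; B < L; L < J; J < C; C < M; M < G. Chaining them end to end gives the full order.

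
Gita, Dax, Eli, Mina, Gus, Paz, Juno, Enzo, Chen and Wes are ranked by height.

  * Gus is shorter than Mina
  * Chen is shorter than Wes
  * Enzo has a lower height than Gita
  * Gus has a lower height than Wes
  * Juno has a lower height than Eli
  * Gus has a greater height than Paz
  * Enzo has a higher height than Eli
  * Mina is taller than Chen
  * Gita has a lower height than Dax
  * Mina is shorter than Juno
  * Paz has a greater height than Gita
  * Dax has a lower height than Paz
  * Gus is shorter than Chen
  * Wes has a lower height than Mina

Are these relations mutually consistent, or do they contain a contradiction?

inconsistent

We have Eli < Enzo stated directly, yet also Enzo < Gita < Dax < Paz < Gus < Chen < Wes < Mina < Juno < Eli by chaining the others — so Enzo < Eli. Contradiction.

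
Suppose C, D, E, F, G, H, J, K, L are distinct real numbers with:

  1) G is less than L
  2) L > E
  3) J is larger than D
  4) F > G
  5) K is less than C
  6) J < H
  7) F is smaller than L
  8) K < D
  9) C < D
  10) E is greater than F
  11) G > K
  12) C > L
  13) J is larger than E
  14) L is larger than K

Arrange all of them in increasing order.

K < G < F < E < L < C < D < J < H

The consecutive links are each given: K < G; G < F; F < E; E < L; L < C; C < D; D < J; J < H.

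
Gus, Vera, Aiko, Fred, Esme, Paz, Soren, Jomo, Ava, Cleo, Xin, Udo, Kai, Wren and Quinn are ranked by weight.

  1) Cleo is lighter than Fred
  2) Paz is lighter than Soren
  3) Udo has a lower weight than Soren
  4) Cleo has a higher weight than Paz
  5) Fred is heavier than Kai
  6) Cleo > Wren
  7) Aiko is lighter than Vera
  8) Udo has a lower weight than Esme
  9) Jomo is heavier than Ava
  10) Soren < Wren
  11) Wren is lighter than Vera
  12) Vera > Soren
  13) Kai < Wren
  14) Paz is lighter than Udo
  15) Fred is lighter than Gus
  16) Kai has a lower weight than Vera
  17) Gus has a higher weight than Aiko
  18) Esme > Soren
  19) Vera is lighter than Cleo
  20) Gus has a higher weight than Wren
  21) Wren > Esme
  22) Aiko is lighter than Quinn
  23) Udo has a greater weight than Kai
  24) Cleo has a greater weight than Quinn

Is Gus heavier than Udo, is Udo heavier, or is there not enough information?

Udo < Soren and Soren < Esme give Udo < Esme.
With Esme < Wren: Udo < Soren < Esme < Wren.
Then Wren < Vera extends the chain to Vera.
Then Vera < Cleo extends the chain to Cleo.
With Cleo < Fred: Udo < Soren < Esme < Wren < Vera < Cleo < Fred.
With Fred < Gus: Udo < Soren < Esme < Wren < Vera < Cleo < Fred < Gus.
So Gus is heavier.

Gus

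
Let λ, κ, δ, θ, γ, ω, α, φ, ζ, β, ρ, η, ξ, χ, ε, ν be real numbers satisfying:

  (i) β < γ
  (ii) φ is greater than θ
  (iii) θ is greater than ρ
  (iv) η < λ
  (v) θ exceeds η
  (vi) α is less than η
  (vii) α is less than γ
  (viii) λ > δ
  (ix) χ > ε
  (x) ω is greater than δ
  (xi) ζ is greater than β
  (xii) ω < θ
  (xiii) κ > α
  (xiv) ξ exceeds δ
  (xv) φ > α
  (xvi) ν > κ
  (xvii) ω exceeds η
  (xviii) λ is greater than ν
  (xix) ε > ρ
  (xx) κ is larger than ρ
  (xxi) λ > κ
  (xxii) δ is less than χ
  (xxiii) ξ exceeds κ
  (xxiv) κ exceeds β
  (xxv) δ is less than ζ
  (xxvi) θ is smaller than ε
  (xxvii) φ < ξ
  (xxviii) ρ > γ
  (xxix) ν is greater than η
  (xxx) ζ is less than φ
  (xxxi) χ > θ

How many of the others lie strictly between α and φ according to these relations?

The relations place α below φ. An element lies strictly between them when it is forced above α and also forced below φ.
Above α: {η, γ, ω, ρ, θ, ε, κ, ν, χ, λ, ξ}. Below φ: {η, β, δ, γ, ζ, ω, ρ, θ}.
Intersection: {η, γ, ω, ρ, θ} — 5.

5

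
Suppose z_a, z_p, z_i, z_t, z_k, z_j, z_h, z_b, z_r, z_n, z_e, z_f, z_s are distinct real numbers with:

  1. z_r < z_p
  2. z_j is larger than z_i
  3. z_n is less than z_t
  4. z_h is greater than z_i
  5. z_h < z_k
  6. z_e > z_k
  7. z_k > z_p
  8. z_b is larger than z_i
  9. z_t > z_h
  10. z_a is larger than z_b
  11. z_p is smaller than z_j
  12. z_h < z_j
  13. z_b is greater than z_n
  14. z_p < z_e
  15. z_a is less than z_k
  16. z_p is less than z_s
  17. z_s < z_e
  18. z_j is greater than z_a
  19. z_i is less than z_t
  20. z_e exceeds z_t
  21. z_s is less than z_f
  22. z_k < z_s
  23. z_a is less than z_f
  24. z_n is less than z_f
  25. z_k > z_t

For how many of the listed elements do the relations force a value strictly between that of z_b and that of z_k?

Chaining upward from z_b reaches: z_a, z_j, z_s, z_e, z_f.
Chaining downward from z_k reaches: z_n, z_i, z_h, z_r, z_p, z_t, z_a.
Strictly between z_b and z_k are those in both lists: z_a — 1 element.

1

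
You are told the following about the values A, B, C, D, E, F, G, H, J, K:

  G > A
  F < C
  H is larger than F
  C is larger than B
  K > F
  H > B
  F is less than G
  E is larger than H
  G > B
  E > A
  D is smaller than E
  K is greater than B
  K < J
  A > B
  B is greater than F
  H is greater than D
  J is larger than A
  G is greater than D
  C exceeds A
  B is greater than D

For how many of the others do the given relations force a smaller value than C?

4

Directly below C: F, B, A.
One step further: D (4 so far).
Nothing else is reachable below C; 4 in all.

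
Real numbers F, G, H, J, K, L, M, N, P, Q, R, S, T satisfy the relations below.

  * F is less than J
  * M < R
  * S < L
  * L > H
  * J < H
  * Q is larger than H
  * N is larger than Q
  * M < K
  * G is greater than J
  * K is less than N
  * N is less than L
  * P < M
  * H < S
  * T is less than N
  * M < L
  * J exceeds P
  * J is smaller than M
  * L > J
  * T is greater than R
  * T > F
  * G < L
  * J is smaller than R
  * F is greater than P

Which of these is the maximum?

P is not greatest since P < J; F is not greatest since F < J; J is not greatest since J < R; H is not greatest since H < Q; M is not greatest since M < L; R is not greatest since R < T; G is not greatest since G < L; Q is not greatest since Q < N; T is not greatest since T < N; S is not greatest since S < L; K is not greatest since K < N; N is not greatest since N < L.
Only L has nothing above it, so L is the maximum.

L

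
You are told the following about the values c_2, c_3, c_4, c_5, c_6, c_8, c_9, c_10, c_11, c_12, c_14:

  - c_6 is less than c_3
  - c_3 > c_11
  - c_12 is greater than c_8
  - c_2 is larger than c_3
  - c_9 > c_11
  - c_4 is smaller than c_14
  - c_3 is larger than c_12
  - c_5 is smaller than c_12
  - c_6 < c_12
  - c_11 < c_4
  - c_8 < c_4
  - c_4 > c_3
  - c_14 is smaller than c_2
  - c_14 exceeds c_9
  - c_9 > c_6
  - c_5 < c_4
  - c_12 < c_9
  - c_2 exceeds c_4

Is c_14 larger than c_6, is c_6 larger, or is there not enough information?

c_14

Following the relations from c_6: c_6 < c_12 < c_3 < c_4 < c_14.
So c_14 is larger.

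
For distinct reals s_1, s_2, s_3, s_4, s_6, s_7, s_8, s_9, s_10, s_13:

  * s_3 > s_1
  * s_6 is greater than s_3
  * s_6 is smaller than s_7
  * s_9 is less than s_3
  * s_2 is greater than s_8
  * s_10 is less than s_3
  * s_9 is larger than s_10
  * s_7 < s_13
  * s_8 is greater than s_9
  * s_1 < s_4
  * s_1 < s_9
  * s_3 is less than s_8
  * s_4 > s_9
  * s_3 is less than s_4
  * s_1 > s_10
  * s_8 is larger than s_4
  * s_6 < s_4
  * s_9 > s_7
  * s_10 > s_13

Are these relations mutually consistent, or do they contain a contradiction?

inconsistent

We have s_3 < s_6 stated directly, yet also s_6 < s_7 < s_13 < s_10 < s_1 < s_9 < s_3 by chaining the others — so s_6 < s_3. Contradiction.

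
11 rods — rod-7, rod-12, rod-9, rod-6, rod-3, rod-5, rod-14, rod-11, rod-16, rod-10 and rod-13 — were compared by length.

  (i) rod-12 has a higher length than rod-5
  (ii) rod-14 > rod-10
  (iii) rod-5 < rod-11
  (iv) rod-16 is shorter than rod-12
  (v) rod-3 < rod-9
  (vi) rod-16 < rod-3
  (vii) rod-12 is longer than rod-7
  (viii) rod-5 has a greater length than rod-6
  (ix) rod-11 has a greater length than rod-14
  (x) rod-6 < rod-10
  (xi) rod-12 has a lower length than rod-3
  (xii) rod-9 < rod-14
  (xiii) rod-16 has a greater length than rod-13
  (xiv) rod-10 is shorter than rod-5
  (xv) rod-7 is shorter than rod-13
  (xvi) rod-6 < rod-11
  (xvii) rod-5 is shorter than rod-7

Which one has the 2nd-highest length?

Chaining the given pairs: rod-6 < rod-10 < rod-5 < rod-7 < rod-13 < rod-16 < rod-12 < rod-3 < rod-9 < rod-14 < rod-11.
The 2nd largest is rod-14.

rod-14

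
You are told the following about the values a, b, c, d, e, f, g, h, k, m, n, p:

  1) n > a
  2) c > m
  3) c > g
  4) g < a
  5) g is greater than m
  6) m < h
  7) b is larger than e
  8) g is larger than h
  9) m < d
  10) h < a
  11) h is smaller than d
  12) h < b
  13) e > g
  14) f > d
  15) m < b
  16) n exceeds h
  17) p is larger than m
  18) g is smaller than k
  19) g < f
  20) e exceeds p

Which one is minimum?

m

h is not least since m < h; g is not least since m < g; p is not least since m < p; a is not least since g < a; e is not least since g < e; c is not least since m < c; b is not least since e < b; d is not least since m < d; n is not least since a < n; k is not least since g < k; f is not least since g < f.
Only m has nothing below it, so m is the minimum.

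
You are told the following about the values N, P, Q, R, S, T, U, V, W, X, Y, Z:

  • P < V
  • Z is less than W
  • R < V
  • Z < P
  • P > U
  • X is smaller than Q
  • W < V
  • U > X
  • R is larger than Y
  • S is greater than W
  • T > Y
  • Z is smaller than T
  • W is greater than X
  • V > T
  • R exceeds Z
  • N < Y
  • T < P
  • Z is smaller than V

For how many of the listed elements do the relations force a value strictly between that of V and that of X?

The relations place X below V. An element lies strictly between them when it is forced above X and also forced below V.
Above X: {W, S, U, Q, P}. Below V: {Z, W, N, Y, U, T, R, P}.
Intersection: {W, U, P} — 3.

3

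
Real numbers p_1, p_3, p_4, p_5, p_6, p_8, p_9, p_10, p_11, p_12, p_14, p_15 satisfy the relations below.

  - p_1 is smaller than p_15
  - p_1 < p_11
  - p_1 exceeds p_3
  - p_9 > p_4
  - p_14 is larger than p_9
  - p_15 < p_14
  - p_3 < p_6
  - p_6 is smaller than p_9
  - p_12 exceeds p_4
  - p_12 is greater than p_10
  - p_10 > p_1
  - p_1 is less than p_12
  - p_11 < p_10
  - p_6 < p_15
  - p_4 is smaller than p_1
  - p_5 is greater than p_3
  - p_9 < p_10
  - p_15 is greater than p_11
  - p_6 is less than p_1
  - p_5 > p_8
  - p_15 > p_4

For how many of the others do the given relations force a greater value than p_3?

9

Directly above p_3: p_6, p_5, p_1.
One step further: p_9, p_11, p_15, p_10, p_12 (8 so far).
One step further: p_14 (9 so far).
Nothing else is reachable above p_3; 9 in all.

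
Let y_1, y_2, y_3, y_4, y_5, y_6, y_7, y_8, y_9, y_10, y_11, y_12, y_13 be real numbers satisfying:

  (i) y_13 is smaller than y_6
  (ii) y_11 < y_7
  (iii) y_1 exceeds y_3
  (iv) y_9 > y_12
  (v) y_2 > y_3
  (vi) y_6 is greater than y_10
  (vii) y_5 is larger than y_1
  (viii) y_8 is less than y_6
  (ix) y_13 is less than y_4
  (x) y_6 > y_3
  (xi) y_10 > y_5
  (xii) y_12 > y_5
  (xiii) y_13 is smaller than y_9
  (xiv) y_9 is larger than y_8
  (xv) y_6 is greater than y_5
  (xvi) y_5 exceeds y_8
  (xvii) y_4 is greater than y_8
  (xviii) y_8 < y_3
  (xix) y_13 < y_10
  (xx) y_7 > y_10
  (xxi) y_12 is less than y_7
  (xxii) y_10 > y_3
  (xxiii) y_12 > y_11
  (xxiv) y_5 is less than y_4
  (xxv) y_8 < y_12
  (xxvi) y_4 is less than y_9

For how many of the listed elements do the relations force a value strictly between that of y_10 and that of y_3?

Chaining upward from y_3 reaches: y_1, y_5, y_12, y_7, y_4, y_2, y_6, y_9.
Chaining downward from y_10 reaches: y_8, y_1, y_5, y_13.
Strictly between y_3 and y_10 are those in both lists: y_1, y_5 — 2 elements.

2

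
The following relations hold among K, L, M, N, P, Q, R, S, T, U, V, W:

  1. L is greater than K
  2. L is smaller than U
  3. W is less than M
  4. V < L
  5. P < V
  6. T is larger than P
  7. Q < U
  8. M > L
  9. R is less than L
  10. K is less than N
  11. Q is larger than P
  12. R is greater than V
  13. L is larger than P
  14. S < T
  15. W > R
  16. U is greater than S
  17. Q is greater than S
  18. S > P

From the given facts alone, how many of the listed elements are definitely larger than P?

Directly above P: V, S, T, Q, L.
One step further: R, M, U (8 so far).
One step further: W (9 so far).
No other element is forced above P by the given relations, so the count is 9.

9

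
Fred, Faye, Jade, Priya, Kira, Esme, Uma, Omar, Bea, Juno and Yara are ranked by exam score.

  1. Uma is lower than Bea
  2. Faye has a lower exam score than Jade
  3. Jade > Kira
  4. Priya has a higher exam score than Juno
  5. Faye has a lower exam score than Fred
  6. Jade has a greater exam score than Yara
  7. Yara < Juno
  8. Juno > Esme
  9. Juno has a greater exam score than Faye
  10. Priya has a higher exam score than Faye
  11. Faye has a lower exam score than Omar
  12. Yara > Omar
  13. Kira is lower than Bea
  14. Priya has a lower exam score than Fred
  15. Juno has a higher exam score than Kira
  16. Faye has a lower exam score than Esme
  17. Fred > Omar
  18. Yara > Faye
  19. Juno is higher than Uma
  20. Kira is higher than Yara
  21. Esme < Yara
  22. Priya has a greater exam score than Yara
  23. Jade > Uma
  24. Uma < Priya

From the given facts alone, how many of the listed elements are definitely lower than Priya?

7

From Priya the given relations immediately reach Faye, Yara, Uma, Juno.
From those, Esme, Omar, Kira — 7 in total.
Nothing else is reachable below Priya; 7 in all.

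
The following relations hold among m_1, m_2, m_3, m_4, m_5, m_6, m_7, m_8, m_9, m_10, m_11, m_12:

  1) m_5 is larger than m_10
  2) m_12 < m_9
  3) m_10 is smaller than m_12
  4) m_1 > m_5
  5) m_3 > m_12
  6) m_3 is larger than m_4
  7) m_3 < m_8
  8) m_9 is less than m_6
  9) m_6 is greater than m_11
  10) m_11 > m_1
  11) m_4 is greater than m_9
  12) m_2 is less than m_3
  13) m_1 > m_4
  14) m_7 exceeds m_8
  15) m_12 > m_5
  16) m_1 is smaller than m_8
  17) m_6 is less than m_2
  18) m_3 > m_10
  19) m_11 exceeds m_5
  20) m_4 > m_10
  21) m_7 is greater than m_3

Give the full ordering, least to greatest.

Nothing is placed below m_10, so it is least; from there m_10 < m_5; m_5 < m_12; m_12 < m_9; m_9 < m_4; m_4 < m_1; m_1 < m_11; m_11 < m_6; m_6 < m_2; m_2 < m_3; m_3 < m_8; m_8 < m_7, each given directly.

m_10 < m_5 < m_12 < m_9 < m_4 < m_1 < m_11 < m_6 < m_2 < m_3 < m_8 < m_7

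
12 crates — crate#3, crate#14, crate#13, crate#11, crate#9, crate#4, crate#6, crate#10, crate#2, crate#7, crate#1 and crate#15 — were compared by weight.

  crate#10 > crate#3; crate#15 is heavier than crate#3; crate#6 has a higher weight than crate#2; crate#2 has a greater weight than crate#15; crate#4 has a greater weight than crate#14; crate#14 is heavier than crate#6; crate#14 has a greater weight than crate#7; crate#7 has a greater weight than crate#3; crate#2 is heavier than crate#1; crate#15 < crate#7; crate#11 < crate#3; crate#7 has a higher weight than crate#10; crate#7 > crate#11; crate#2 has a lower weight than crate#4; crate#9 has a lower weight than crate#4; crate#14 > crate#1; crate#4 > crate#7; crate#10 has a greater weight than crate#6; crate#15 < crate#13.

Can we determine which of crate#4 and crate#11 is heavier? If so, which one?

crate#4

The relevant relations are crate#11 < crate#3; crate#3 < crate#15; crate#15 < crate#2; crate#2 < crate#6; crate#6 < crate#10; crate#10 < crate#7; crate#7 < crate#14; crate#14 < crate#4.
Together: crate#11 < crate#3 < crate#15 < crate#2 < crate#6 < crate#10 < crate#7 < crate#14 < crate#4.
So crate#4 is heavier.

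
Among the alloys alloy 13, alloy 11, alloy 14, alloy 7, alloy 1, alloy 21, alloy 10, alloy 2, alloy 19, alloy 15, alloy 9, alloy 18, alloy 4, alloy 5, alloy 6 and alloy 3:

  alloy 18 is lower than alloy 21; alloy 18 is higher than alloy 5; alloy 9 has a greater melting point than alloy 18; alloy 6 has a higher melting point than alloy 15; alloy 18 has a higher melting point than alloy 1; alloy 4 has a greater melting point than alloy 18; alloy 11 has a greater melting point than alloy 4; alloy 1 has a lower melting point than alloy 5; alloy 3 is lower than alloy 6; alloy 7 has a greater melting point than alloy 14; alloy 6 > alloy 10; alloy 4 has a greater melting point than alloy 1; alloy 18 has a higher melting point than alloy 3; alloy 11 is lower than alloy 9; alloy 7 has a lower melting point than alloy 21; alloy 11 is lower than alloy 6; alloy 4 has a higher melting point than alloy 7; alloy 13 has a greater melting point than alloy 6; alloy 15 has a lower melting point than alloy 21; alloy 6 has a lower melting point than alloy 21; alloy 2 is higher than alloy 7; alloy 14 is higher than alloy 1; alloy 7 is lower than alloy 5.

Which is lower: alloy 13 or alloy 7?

Chaining the given relations: alloy 7 < alloy 5 < alloy 18 < alloy 4 < alloy 11 < alloy 6 < alloy 13.
So alloy 7 < alloy 13; alloy 7 is the lower of the two.

alloy 7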